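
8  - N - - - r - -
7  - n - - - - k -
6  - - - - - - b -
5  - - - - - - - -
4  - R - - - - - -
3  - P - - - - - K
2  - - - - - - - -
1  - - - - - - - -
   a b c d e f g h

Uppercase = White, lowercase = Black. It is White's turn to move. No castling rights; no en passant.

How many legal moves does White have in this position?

White to move; king on h3.
In check: no.
Legal moves: Nd7, Nc6, Na6, Rxb7+, Rb6, Rb5, Rh4, Rg4, Rf4, Re4, Rd4, Rc4, Ra4, Kh4, Kg4, Kg3, Kh2, Kg2.
Count: 18.

18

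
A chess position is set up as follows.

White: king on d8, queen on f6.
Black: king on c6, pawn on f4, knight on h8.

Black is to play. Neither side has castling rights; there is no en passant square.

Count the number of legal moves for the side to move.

Black to move; king on c6.
In check: yes, from the white queen on f6.
Legal moves: Kb7, Kd5, Kc5, Kb5.
Count: 4.

4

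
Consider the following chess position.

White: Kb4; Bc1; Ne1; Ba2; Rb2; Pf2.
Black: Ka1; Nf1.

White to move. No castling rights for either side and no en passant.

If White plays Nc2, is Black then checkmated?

yes

After Nc2: black king on a1; in check: yes, from the white knight on c2.
King squares — b1: attacked by Ba2; a2: attacked by Rb2; b2: attacked by Bc1.
Black has no legal moves → checkmate.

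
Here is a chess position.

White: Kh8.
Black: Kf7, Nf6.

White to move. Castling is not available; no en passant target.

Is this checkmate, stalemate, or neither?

stalemate

White to move; white king on h8.
In check: no.
King squares — g7: attacked by Kf7; h7: attacked by Nf6; g8: attacked by Nf6.
Legal moves for White: none.
Not in check and no legal moves → stalemate.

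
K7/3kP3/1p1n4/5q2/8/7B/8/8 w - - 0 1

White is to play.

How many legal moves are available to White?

White to move; king on a8.
In check: no.
Legal moves: Kb8, Ka7, Bxf5+, Bg4, Bg2, Bf1, e8=Q+, e8=R, e8=B+, e8=N.
Count: 10.

10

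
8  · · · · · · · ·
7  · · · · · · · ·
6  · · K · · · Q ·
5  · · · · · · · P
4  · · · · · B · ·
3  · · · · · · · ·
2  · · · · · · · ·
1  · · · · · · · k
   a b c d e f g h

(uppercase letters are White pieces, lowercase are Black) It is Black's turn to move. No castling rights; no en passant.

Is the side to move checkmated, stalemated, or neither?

stalemate

Black to move; black king on h1.
In check: no.
King squares — g1: attacked by Qg6; g2: attacked by Qg6; h2: attacked by Bf4.
Legal moves for Black: none.
Not in check and no legal moves → stalemate.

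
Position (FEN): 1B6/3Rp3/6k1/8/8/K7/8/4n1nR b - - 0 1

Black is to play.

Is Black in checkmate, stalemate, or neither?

neither

Black to move; black king on g6.
In check: no.
Legal moves for Black: Kg7, Kf7, Kf6, Kg5, Kf5, Nh3, Ngf3, Ne2, Nef3, Nd3, Ng2, Nc2+, e6, e5.
Black has 14 legal moves and is not in check → neither.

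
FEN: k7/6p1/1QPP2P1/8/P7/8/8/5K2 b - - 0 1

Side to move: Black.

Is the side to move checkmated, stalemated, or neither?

Black to move; black king on a8.
In check: no.
King squares — a7: attacked by Qb6; b7: attacked by Qb6; b8: attacked by Qb6.
Legal moves for Black: none.
Not in check and no legal moves → stalemate.

stalemate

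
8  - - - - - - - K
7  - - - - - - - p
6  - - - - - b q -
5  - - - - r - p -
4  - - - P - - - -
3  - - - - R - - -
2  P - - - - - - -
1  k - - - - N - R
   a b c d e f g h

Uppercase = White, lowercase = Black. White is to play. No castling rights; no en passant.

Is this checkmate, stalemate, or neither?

checkmate

White to move; white king on h8.
In check: yes, from the black bishop on f6.
King squares — g7: attacked by Bf6; h7: attacked by Qg6; g8: attacked by Qg6.
Legal moves for White: none.
In check with no legal moves → checkmate.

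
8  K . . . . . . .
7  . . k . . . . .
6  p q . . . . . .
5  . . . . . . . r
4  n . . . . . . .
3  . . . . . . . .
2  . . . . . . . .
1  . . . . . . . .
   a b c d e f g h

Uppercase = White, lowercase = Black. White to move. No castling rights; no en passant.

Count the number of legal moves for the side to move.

0

White to move; king on a8.
In check: no.
Legal moves: none.
Count: 0.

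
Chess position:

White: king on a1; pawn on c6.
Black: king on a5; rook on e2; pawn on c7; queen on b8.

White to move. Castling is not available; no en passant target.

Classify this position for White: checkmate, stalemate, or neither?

White to move; white king on a1.
In check: no.
King squares — b1: attacked by Qb8; a2: attacked by Re2; b2: attacked by Re2.
Legal moves for White: none.
Not in check and no legal moves → stalemate.

stalemate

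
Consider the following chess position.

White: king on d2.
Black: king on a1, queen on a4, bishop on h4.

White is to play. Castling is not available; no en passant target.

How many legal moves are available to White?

White to move; king on d2.
In check: no.
Legal moves: Ke3, Kd3, Kc3, Ke2, Kc1.
Count: 5.

5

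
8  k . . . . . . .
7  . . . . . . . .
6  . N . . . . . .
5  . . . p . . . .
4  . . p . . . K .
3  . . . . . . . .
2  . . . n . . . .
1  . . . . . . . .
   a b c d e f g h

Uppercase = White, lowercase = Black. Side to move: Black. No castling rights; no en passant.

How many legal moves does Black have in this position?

Black to move; king on a8.
In check: yes, from the white knight on b6.
Legal moves: Kb8, Kb7, Ka7.
Count: 3.

3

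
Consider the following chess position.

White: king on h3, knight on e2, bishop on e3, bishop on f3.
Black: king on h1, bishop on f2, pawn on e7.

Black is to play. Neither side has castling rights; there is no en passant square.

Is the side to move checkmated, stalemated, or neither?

Black to move; black king on h1.
In check: yes, from the white bishop on f3.
King squares — g1: attacked by Ne2; g2: attacked by Bf3; h2: attacked by Kh3.
Legal moves for Black: none.
In check with no legal moves → checkmate.

checkmate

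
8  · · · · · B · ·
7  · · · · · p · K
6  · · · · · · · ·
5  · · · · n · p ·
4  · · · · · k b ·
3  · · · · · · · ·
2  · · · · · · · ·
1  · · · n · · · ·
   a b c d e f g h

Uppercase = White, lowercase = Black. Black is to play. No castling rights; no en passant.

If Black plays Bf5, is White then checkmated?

no

After Bf5: white king on h7; in check: yes, from the black bishop on f5.
White has 4 legal replies: Kh8, Kg8, Kg7, Kh6.
In check but a legal move exists → not checkmate.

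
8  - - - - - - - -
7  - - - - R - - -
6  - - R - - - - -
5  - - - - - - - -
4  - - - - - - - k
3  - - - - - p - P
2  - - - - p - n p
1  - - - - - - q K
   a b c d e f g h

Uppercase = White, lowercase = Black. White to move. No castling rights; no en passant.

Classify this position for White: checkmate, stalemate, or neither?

White to move; white king on h1.
In check: yes, from the black queen on g1.
King squares — g1: attacked by Ph2; g2: attacked by Qg1; h2: attacked by Qg1.
Legal moves for White: none.
In check with no legal moves → checkmate.

checkmate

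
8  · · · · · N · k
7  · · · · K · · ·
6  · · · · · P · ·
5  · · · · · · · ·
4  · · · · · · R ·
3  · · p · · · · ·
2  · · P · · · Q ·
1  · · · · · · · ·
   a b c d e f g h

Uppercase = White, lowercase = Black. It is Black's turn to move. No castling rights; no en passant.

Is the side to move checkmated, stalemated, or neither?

Black to move; black king on h8.
In check: no.
King squares — g7: attacked by Rg4; h7: attacked by Nf8; g8: attacked by Rg4.
Legal moves for Black: none.
Not in check and no legal moves → stalemate.

stalemate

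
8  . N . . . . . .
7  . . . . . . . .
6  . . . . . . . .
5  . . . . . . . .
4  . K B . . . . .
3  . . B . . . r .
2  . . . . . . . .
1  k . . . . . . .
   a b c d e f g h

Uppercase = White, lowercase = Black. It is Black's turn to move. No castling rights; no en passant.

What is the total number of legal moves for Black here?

2

Black to move; king on a1.
In check: yes, from the white bishop on c3.
Legal moves: Kb1, Rxc3.
Count: 2.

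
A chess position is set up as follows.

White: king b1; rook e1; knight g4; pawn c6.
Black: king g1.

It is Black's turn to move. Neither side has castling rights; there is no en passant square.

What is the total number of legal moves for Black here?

Black to move; king on g1.
In check: yes, from the white rook on e1.
Legal moves: Kg2.
Count: 1.

1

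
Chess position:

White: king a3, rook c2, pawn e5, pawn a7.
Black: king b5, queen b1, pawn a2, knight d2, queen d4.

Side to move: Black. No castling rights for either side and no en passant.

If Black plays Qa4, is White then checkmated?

yes

After Qa4: white king on a3; in check: yes, from the black queen on a4.
King squares — a2: attacked by Qb1; b2: attacked by Qb1; b3: attacked by Qb1; a4: attacked by Kb5; b4: attacked by Qb1.
White has no legal moves → checkmate.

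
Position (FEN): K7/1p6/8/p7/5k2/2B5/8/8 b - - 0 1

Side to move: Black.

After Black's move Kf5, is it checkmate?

no

After Kf5: white king on a8; in check: no.
White is not in check, so this cannot be checkmate.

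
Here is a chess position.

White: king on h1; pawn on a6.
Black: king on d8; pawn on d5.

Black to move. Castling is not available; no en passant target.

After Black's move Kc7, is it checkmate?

After Kc7: white king on h1; in check: no.
White is not in check, so this cannot be checkmate.

no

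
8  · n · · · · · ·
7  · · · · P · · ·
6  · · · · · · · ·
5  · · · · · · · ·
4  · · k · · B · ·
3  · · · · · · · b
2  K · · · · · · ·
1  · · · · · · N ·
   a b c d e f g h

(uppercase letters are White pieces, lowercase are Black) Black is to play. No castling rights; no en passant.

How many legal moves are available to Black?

Black to move; king on c4.
In check: no.
Legal moves: Nd7, Nc6, Na6, Kd5, Kc5, Kb5, Kd4, Kb4, Kd3, Kc3, Bc8, Bd7, Be6, Bf5, Bg4, Bg2, Bf1.
Count: 17.

17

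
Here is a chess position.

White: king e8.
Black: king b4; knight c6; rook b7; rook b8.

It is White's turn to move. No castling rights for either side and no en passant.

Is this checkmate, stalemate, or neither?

checkmate

White to move; white king on e8.
In check: yes, from the black rook on b8.
King squares — d7: attacked by Rb7; e7: attacked by Nc6; f7: attacked by Rb7; d8: attacked by Nc6; f8: attacked by Rb8.
Legal moves for White: none.
In check with no legal moves → checkmate.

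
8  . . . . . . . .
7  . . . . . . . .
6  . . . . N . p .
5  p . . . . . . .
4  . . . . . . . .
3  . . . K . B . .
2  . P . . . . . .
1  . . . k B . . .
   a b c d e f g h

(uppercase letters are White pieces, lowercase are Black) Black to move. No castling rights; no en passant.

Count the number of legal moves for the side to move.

Black to move; king on d1.
In check: yes, from the white bishop on f3.
Legal moves: Kxe1, Kc1.
Count: 2.

2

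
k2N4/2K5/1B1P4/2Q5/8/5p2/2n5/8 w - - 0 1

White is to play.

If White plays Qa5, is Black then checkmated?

After Qa5: black king on a8; in check: yes, from the white queen on a5.
King squares — a7: attacked by Qa5; b7: attacked by Kc7; b8: attacked by Kc7.
Black has no legal moves → checkmate.

yes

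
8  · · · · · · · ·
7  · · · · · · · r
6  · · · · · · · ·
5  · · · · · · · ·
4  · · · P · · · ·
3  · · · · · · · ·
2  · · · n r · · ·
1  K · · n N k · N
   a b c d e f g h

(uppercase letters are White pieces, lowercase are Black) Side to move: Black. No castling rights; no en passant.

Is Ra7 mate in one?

After Ra7: white king on a1; in check: yes, from the black rook on a7.
King squares — b1: attacked by Nd2; a2: attacked by Ra7; b2: attacked by Nd1.
White has no legal moves → checkmate.

yes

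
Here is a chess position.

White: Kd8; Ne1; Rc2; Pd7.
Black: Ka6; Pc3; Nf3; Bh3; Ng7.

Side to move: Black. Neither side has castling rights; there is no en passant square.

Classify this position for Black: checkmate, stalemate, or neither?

Black to move; black king on a6.
In check: no.
Legal moves for Black include: Ne8, Ne6+, Nh5, Nf5, Kb7, Ka7, Kb6, Kb5, Ka5, Bxd7, Be6, Bf5, Bg4, Bg2, Bf1, Ng5, Ne5, Nh4, ... (list truncated; more exist).
Black has legal moves and is not in check → neither.

neither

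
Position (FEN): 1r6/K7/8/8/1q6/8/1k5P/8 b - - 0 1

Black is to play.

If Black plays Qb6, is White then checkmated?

yes

After Qb6: white king on a7; in check: yes, from the black queen on b6.
King squares — a6: attacked by Qb6; b6: attacked by Rb8; b7: attacked by Qb6; a8: attacked by Rb8; b8: attacked by Qb6.
White has no legal moves → checkmate.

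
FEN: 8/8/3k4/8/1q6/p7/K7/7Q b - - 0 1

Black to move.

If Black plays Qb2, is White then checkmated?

After Qb2: white king on a2; in check: yes, from the black queen on b2.
King squares — a1: attacked by Qb2; b1: attacked by Qb2; b2: attacked by Pa3; a3: attacked by Qb2; b3: attacked by Qb2.
White has no legal moves → checkmate.

yes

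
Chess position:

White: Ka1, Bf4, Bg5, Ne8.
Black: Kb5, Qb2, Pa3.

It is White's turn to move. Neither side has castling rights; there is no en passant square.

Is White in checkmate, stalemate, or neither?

checkmate

White to move; white king on a1.
In check: yes, from the black queen on b2.
King squares — b1: attacked by Qb2; a2: attacked by Qb2; b2: attacked by Pa3.
Legal moves for White: none.
In check with no legal moves → checkmate.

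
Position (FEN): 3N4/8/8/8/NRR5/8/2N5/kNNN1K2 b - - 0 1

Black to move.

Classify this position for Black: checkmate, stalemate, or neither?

Black to move; black king on a1.
In check: yes, from the white knight on c2.
King squares — b1: attacked by Rb4; a2: attacked by Nc1; b2: attacked by Nd1.
Legal moves for Black: none.
In check with no legal moves → checkmate.

checkmate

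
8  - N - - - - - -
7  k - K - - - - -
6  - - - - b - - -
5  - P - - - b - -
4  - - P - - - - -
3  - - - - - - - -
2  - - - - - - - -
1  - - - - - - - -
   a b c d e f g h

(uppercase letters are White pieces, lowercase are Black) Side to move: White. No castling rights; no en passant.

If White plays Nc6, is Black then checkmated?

After Nc6: black king on a7; in check: yes, from the white knight on c6.
Black has 1 legal reply: Ka8.
In check but a legal move exists → not checkmate.

no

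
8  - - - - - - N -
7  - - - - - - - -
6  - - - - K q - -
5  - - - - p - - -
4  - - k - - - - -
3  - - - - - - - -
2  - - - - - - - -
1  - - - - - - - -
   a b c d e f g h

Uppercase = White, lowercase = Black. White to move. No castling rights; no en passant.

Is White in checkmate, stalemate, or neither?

neither

White to move; white king on e6.
In check: yes, from the black queen on f6.
Legal moves for White: Kd7, Kxf6, Nxf6.
White is in check but has 3 legal moves → neither.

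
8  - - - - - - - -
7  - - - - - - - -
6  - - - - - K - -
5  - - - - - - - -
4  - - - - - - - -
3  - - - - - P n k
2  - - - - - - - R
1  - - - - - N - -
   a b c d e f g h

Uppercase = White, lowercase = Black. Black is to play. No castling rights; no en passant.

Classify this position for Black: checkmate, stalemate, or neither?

Black to move; black king on h3.
In check: yes, from the white rook on h2.
King squares — g2: attacked by Rh2; h2: attacked by Nf1; g3: own knight; g4: attacked by Pf3; h4: attacked by Rh2.
Legal moves for Black: none.
In check with no legal moves → checkmate.

checkmate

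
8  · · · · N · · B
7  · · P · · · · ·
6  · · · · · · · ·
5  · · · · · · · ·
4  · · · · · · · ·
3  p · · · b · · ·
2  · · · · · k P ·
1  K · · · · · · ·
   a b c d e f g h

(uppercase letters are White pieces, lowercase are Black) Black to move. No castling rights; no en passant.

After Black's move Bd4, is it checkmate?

After Bd4: white king on a1; in check: yes, from the black bishop on d4.
White has 3 legal replies: Ka2, Kb1, Bxd4+.
In check but a legal move exists → not checkmate.

no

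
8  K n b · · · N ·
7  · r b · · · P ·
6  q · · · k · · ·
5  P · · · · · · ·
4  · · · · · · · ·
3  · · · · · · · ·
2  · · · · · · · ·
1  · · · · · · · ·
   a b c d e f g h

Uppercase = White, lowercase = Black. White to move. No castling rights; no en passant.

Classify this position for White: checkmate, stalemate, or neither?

checkmate

White to move; white king on a8.
In check: yes, from the black queen on a6.
King squares — a7: attacked by Qa6; b7: attacked by Qa6; b8: attacked by Rb7.
Legal moves for White: none.
In check with no legal moves → checkmate.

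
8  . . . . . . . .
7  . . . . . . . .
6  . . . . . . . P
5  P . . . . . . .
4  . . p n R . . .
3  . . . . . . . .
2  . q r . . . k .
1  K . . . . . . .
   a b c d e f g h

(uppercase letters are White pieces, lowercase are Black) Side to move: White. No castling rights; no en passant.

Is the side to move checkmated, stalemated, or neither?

White to move; white king on a1.
In check: yes, from the black queen on b2.
King squares — b1: attacked by Qb2; a2: attacked by Qb2; b2: attacked by Rc2.
Legal moves for White: none.
In check with no legal moves → checkmate.

checkmate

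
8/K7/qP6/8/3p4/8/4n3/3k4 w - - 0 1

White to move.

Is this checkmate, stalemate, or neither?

neither

White to move; white king on a7.
In check: yes, from the black queen on a6.
King squares — a6: available; b6: own pawn; b7: attacked by Qa6; a8: attacked by Qa6; b8: available.
Legal moves for White: Kb8, Kxa6.
White is in check but has 2 legal moves → neither.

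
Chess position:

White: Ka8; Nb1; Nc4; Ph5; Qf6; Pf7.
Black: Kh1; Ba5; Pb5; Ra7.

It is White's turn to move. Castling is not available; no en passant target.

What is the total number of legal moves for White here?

2

White to move; king on a8.
In check: yes, from the black rook on a7.
Legal moves: Kb8, Kxa7.
Count: 2.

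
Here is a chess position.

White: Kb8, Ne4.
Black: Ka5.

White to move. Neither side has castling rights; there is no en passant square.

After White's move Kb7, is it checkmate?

no

After Kb7: black king on a5; in check: no.
Black is not in check, so this cannot be checkmate.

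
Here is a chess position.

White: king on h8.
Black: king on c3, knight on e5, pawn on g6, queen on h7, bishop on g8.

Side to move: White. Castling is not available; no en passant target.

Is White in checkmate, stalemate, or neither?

checkmate

White to move; white king on h8.
In check: yes, from the black queen on h7.
King squares — g7: attacked by Qh7; h7: attacked by Bg8; g8: attacked by Qh7.
Legal moves for White: none.
In check with no legal moves → checkmate.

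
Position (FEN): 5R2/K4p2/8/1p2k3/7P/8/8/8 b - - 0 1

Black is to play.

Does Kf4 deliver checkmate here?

After Kf4: white king on a7; in check: no.
White is not in check, so this cannot be checkmate.

no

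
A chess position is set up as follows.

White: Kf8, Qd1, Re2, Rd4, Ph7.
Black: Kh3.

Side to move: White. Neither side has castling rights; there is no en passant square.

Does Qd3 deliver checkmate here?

After Qd3: black king on h3; in check: yes, from the white queen on d3.
King squares — g2: attacked by Re2; h2: attacked by Re2; g3: attacked by Qd3; g4: attacked by Rd4; h4: attacked by Rd4.
Black has no legal moves → checkmate.

yes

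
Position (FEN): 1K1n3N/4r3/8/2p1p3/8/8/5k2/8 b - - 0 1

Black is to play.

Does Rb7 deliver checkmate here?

After Rb7: white king on b8; in check: yes, from the black rook on b7.
White has 2 legal replies: Kc8, Ka8.
In check but a legal move exists → not checkmate.

no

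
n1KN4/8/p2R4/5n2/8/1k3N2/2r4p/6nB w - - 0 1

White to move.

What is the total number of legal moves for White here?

5

White to move; king on c8.
In check: yes, from the black rook on c2.
Legal moves: Kb8, Kd7, Kb7, Nc6, Rc6.
Count: 5.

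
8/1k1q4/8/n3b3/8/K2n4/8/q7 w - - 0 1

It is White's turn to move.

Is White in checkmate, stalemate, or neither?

checkmate

White to move; white king on a3.
In check: yes, from the black queen on a1.
King squares — a2: attacked by Qa1; b2: attacked by Qa1; b3: attacked by Na5; a4: attacked by Qa1; b4: attacked by Nd3.
Legal moves for White: none.
In check with no legal moves → checkmate.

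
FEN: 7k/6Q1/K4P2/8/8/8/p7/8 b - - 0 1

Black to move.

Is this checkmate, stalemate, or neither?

Black to move; black king on h8.
In check: yes, from the white queen on g7.
King squares — g7: attacked by Pf6; h7: attacked by Qg7; g8: attacked by Qg7.
Legal moves for Black: none.
In check with no legal moves → checkmate.

checkmate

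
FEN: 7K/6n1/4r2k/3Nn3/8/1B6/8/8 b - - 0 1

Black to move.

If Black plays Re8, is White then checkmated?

After Re8: white king on h8; in check: yes, from the black rook on e8.
King squares — g7: attacked by Kh6; h7: attacked by Kh6; g8: attacked by Re8.
White has no legal moves → checkmate.

yes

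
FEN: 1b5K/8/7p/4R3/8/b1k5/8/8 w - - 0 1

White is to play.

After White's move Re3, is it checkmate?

no

After Re3: black king on c3; in check: yes, from the white rook on e3.
Black has 6 legal replies: Kd4, Kc4, Kb4, Kd2, Kc2, Kb2.
In check but a legal move exists → not checkmate.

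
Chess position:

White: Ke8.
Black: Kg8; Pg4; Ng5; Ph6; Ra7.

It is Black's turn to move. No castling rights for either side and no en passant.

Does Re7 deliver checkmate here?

After Re7: white king on e8; in check: yes, from the black rook on e7.
White has 2 legal replies: Kd8, Kxe7.
In check but a legal move exists → not checkmate.

no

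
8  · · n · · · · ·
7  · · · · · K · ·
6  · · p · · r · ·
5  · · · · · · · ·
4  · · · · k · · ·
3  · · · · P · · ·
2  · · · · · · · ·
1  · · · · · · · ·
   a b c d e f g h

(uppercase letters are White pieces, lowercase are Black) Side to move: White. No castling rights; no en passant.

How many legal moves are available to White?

4

White to move; king on f7.
In check: yes, from the black rook on f6.
Legal moves: Kg8, Ke8, Kg7, Kxf6.
Count: 4.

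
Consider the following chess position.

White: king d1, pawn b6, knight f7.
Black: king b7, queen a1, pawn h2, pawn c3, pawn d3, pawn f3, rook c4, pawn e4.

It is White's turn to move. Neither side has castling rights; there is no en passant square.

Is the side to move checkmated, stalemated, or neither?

White to move; white king on d1.
In check: yes, from the black queen on a1.
King squares — c1: attacked by Qa1; e1: attacked by Qa1; c2: attacked by Pd3; d2: attacked by Pc3; e2: attacked by Pd3.
Legal moves for White: none.
In check with no legal moves → checkmate.

checkmate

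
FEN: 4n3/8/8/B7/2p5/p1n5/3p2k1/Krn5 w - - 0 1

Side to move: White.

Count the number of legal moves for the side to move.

White to move; king on a1.
In check: yes, from the black rook on b1.
Legal moves: none.
Count: 0.

0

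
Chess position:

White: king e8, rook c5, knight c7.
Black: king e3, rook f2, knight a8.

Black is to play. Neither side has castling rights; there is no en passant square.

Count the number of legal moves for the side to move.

Black to move; king on e3.
In check: no.
Legal moves: Nxc7+, Nb6, Kf4, Ke4, Kd4, Kf3, Kd3, Ke2, Kd2, Rf8+, Rf7, Rf6, Rf5, Rf4, Rf3, Rh2, Rg2, Re2, Rd2, Rc2, Rb2, Ra2, Rf1.
Count: 23.

23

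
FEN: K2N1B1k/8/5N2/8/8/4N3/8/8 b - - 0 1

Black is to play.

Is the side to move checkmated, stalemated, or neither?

stalemate

Black to move; black king on h8.
In check: no.
King squares — g7: attacked by Bf8; h7: attacked by Nf6; g8: attacked by Nf6.
Legal moves for Black: none.
Not in check and no legal moves → stalemate.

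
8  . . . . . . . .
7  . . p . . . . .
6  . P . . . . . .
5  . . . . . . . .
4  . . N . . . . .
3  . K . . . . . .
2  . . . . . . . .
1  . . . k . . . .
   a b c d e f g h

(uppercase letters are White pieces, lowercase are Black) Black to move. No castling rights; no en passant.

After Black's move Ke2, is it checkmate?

no

After Ke2: white king on b3; in check: no.
White is not in check, so this cannot be checkmate.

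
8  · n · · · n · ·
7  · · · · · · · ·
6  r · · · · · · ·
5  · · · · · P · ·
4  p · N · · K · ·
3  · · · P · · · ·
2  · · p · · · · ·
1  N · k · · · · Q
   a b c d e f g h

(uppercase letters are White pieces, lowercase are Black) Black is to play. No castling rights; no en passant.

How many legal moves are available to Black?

Black to move; king on c1.
In check: yes, from the white queen on h1.
Legal moves: none.
Count: 0.

0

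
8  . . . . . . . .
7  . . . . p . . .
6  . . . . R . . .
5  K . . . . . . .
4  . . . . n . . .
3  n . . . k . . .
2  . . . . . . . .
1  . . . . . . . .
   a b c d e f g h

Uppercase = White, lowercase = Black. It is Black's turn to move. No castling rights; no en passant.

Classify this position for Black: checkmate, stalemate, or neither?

Black to move; black king on e3.
In check: no.
Legal moves for Black: Kf4, Kd4, Kf3, Kd3, Kf2, Ke2, Kd2, Nb5, Nc4+, Nc2, Nb1.
Black has 11 legal moves and is not in check → neither.

neither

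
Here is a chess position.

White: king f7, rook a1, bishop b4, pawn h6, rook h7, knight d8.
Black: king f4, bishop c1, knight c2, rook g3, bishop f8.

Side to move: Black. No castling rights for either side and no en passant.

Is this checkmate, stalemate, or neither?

neither

Black to move; black king on f4.
In check: no.
Legal moves for Black include: Bg7, Be7, Bxh6, Bd6, Bc5, Bxb4, Kg5, Kf5, Ke5, Kg4, Ke4, Kf3, Ke3, Rg8, Rg7+, Rg6, Rg5, Rg4, ... (list truncated; more exist).
Black has legal moves and is not in check → neither.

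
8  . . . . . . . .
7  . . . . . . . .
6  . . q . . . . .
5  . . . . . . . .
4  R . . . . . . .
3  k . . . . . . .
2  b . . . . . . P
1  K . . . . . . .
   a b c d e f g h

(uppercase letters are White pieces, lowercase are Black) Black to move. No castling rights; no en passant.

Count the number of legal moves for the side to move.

3

Black to move; king on a3.
In check: yes, from the white rook on a4.
Legal moves: Kxa4, Kb3, Qxa4.
Count: 3.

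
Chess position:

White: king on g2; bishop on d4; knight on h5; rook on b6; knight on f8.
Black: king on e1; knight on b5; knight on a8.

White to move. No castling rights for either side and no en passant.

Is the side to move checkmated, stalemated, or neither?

White to move; white king on g2.
In check: no.
Legal moves for White include: Nh7, Nd7, Ng6, Ne6, Rb8, Rb7, Rh6, Rg6, Rf6, Re6+, Rd6, Rc6, Ra6, Rxb5, Ng7, Nf6, Nf4, Ng3, ... (list truncated; more exist).
White has legal moves and is not in check → neither.

neither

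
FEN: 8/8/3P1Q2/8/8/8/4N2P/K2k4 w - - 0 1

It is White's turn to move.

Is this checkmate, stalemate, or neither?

neither

White to move; white king on a1.
In check: no.
Legal moves for White include: Qh8, Qf8, Qd8, Qg7, Qf7, Qe7, Qh6, Qg6, Qe6, Qg5, Qf5, Qe5, Qh4, Qf4, Qd4+, Qf3, Qc3, Qf2, ... (list truncated; more exist).
White has legal moves and is not in check → neither.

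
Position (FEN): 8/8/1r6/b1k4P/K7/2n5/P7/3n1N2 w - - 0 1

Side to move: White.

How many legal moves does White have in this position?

White to move; king on a4.
In check: yes, from the black knight on c3.
Legal moves: Kxa5, Ka3.
Count: 2.

2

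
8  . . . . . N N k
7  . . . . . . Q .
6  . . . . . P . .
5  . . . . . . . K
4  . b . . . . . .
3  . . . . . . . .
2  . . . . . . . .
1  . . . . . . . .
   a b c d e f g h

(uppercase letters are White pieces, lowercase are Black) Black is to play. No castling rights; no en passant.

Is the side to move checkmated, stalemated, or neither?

checkmate

Black to move; black king on h8.
In check: yes, from the white queen on g7.
King squares — g7: attacked by Pf6; h7: attacked by Qg7; g8: attacked by Qg7.
Legal moves for Black: none.
In check with no legal moves → checkmate.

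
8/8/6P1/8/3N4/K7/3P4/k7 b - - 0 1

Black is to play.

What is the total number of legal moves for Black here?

1

Black to move; king on a1.
In check: no.
Legal moves: Kb1.
Count: 1.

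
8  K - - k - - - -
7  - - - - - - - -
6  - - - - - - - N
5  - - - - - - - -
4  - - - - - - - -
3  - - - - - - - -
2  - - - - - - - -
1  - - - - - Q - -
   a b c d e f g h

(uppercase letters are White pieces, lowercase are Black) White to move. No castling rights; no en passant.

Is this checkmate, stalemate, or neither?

White to move; white king on a8.
In check: no.
Legal moves for White include: Kb8, Kb7, Ka7, Ng8, Nf7+, Nf5, Ng4, Qf8+, Qf7, Qf6+, Qa6, Qf5, Qb5, Qf4, Qc4, Qh3, Qf3, Qd3+, ... (list truncated; more exist).
White has legal moves and is not in check → neither.

neither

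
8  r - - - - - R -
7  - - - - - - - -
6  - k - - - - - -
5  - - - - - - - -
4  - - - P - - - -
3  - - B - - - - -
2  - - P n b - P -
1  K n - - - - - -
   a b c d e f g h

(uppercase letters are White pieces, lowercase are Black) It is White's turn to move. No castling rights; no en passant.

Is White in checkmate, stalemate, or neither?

neither

White to move; white king on a1.
In check: yes, from the black rook on a8.
Legal moves for White: Kb2, Rxa8, Ba5+.
White is in check but has 3 legal moves → neither.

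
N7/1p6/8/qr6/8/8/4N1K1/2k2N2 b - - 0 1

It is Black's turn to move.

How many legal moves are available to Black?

Black to move; king on c1.
In check: yes, from the white knight on e2.
Legal moves: Kc2, Kb2, Kd1, Kb1.
Count: 4.

4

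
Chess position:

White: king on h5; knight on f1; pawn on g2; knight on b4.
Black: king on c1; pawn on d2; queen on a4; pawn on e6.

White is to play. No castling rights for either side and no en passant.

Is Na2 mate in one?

After Na2: black king on c1; in check: yes, from the white knight on a2.
Black has 5 legal replies: Kc2, Kb2, Kd1, Kb1, Qxa2.
In check but a legal move exists → not checkmate.

no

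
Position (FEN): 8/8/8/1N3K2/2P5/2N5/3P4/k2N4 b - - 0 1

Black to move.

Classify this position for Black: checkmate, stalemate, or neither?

Black to move; black king on a1.
In check: no.
King squares — b1: attacked by Nc3; a2: attacked by Nc3; b2: attacked by Nd1.
Legal moves for Black: none.
Not in check and no legal moves → stalemate.

stalemate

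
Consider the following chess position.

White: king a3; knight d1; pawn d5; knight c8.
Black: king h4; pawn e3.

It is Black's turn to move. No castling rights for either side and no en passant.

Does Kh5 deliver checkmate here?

no

After Kh5: white king on a3; in check: no.
White is not in check, so this cannot be checkmate.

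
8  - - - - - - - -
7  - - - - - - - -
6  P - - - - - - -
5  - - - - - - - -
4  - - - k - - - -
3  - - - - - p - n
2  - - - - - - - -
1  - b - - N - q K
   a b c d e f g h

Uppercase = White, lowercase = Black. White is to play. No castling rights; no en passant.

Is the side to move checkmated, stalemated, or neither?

White to move; white king on h1.
In check: yes, from the black queen on g1.
King squares — g1: attacked by Nh3; g2: attacked by Qg1; h2: attacked by Qg1.
Legal moves for White: none.
In check with no legal moves → checkmate.

checkmate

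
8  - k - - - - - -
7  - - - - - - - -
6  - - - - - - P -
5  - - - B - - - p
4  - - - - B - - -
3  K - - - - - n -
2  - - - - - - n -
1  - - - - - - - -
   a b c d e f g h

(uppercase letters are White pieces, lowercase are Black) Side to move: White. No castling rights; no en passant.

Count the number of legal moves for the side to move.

White to move; king on a3.
In check: no.
Legal moves: Bg8, Ba8, Bf7, Bb7, Be6, Bc6, Bc4, Bb3, Ba2, Bf5, Bf3, Bd3, Bxg2, Bc2, Bb1, Kb4, Ka4, Kb3, Kb2, Ka2, g7.
Count: 21.

21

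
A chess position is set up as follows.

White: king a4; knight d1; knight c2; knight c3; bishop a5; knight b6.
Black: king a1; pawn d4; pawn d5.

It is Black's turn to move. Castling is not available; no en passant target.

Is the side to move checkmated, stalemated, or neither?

checkmate

Black to move; black king on a1.
In check: yes, from the white knight on c2.
King squares — b1: attacked by Nc3; a2: attacked by Nc3; b2: attacked by Nd1.
Legal moves for Black: none.
In check with no legal moves → checkmate.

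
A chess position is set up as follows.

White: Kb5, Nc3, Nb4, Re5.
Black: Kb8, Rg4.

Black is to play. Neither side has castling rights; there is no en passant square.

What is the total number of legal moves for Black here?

Black to move; king on b8.
In check: no.
Legal moves: Kc8, Ka8, Kc7, Kb7, Ka7, Rg8, Rg7, Rg6, Rg5, Rh4, Rf4, Re4, Rd4, Rc4, Rxb4+, Rg3, Rg2, Rg1.
Count: 18.

18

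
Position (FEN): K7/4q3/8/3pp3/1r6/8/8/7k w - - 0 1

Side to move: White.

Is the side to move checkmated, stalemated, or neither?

stalemate

White to move; white king on a8.
In check: no.
King squares — a7: attacked by Qe7; b7: attacked by Rb4; b8: attacked by Rb4.
Legal moves for White: none.
Not in check and no legal moves → stalemate.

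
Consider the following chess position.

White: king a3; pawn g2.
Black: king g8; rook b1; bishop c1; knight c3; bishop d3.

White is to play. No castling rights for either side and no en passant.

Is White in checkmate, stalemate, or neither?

checkmate

White to move; white king on a3.
In check: yes, from the black bishop on c1.
King squares — a2: attacked by Nc3; b2: attacked by Rb1; b3: attacked by Rb1; a4: attacked by Nc3; b4: attacked by Rb1.
Legal moves for White: none.
In check with no legal moves → checkmate.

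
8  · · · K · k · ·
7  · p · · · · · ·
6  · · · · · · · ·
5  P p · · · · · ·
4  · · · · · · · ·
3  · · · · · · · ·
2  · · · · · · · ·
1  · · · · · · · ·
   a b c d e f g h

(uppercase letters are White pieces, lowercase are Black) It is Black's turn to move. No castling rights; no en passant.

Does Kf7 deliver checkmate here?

no

After Kf7: white king on d8; in check: no.
White is not in check, so this cannot be checkmate.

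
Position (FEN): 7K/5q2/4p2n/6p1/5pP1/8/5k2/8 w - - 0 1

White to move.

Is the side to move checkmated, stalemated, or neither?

stalemate

White to move; white king on h8.
In check: no.
King squares — g7: attacked by Qf7; h7: attacked by Qf7; g8: attacked by Nh6.
Legal moves for White: none.
Not in check and no legal moves → stalemate.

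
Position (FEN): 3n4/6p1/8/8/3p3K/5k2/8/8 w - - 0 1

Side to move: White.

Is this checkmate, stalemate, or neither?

White to move; white king on h4.
In check: no.
Legal moves for White: Kh5, Kg5, Kh3.
White has 3 legal moves and is not in check → neither.

neither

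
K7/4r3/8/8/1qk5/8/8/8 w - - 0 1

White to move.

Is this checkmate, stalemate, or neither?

White to move; white king on a8.
In check: no.
King squares — a7: attacked by Re7; b7: attacked by Qb4; b8: attacked by Qb4.
Legal moves for White: none.
Not in check and no legal moves → stalemate.

stalemate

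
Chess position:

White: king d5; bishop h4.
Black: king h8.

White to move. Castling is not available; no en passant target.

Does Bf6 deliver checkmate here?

After Bf6: black king on h8; in check: yes, from the white bishop on f6.
Black has 2 legal replies: Kg8, Kh7.
In check but a legal move exists → not checkmate.

no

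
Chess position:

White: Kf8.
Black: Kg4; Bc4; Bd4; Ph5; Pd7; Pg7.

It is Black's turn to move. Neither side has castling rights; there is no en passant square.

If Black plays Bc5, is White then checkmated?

After Bc5: white king on f8; in check: yes, from the black bishop on c5.
White has 2 legal replies: Ke8, Kxg7.
In check but a legal move exists → not checkmate.

no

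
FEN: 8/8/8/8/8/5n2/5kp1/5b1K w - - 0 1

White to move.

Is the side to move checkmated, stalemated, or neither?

checkmate

White to move; white king on h1.
In check: yes, from the black pawn on g2.
King squares — g1: attacked by Kf2; g2: attacked by Bf1; h2: attacked by Nf3.
Legal moves for White: none.
In check with no legal moves → checkmate.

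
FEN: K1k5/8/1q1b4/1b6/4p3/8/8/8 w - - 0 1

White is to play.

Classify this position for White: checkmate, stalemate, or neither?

White to move; white king on a8.
In check: no.
King squares — a7: attacked by Qb6; b7: attacked by Qb6; b8: attacked by Qb6.
Legal moves for White: none.
Not in check and no legal moves → stalemate.

stalemate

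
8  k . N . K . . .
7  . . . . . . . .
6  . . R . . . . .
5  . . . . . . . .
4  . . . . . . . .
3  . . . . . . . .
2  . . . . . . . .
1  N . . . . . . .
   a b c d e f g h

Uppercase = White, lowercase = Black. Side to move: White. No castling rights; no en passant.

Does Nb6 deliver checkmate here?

no

After Nb6: black king on a8; in check: yes, from the white knight on b6.
Black has 3 legal replies: Kb8, Kb7, Ka7.
In check but a legal move exists → not checkmate.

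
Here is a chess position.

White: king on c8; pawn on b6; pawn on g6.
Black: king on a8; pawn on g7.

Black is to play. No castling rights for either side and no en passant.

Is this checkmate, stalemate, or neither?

Black to move; black king on a8.
In check: no.
King squares — a7: attacked by Pb6; b7: attacked by Kc8; b8: attacked by Kc8.
Legal moves for Black: none.
Not in check and no legal moves → stalemate.

stalemate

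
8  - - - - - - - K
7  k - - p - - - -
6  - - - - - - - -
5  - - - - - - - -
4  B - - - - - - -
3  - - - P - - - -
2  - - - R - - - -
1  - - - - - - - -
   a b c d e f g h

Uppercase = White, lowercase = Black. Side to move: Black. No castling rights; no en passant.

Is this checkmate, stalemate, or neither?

neither

Black to move; black king on a7.
In check: no.
Legal moves for Black: Kb8, Ka8, Kb7, Kb6, Ka6, d6, d5.
Black has 7 legal moves and is not in check → neither.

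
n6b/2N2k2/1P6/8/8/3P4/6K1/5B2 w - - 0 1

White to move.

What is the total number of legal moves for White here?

16

White to move; king on g2.
In check: no.
Legal moves: Ne8, Nxa8, Ne6, Na6, Nd5, Nb5, Kh3, Kg3, Kf3, Kh2, Kf2, Kh1, Kg1, Be2, b7, d4.
Count: 16.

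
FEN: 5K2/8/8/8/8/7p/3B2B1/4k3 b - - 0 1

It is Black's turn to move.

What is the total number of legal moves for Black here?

4

Black to move; king on e1.
In check: yes, from the white bishop on d2.
Legal moves: Kf2, Ke2, Kxd2, Kd1.
Count: 4.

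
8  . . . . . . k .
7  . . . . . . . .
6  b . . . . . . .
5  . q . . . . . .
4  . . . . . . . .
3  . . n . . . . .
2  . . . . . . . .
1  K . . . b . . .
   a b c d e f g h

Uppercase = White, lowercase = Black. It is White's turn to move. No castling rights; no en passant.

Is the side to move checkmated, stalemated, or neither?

stalemate

White to move; white king on a1.
In check: no.
King squares — b1: attacked by Nc3; a2: attacked by Nc3; b2: attacked by Qb5.
Legal moves for White: none.
Not in check and no legal moves → stalemate.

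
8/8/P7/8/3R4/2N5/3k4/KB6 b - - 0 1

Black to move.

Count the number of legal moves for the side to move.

Black to move; king on d2.
In check: yes, from the white rook on d4.
Legal moves: Ke3, Kxc3, Ke1, Kc1.
Count: 4.

4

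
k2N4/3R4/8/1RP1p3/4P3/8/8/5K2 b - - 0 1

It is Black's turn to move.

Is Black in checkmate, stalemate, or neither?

stalemate

Black to move; black king on a8.
In check: no.
King squares — a7: attacked by Rd7; b7: attacked by Rb5; b8: attacked by Rb5.
Legal moves for Black: none.
Not in check and no legal moves → stalemate.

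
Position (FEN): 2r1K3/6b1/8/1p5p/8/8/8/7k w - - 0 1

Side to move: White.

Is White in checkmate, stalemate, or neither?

White to move; white king on e8.
In check: yes, from the black rook on c8.
Legal moves for White: Kf7, Ke7, Kd7.
White is in check but has 3 legal moves → neither.

neither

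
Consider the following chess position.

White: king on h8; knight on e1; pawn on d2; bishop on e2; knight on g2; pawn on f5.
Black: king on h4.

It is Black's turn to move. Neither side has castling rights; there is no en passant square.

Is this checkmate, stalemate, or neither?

neither

Black to move; black king on h4.
In check: yes, from the white knight on g2.
King squares — g3: available; h3: available; g4: attacked by Be2; g5: available; h5: attacked by Be2.
Legal moves for Black: Kg5, Kh3, Kg3.
Black is in check but has 3 legal moves → neither.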